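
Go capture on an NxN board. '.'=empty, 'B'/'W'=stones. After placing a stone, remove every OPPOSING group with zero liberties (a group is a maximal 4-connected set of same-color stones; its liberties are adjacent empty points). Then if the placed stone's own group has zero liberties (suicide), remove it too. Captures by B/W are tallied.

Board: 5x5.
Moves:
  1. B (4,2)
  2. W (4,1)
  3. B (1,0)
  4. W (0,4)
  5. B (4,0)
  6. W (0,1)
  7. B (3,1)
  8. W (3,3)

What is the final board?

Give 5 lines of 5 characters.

Move 1: B@(4,2) -> caps B=0 W=0
Move 2: W@(4,1) -> caps B=0 W=0
Move 3: B@(1,0) -> caps B=0 W=0
Move 4: W@(0,4) -> caps B=0 W=0
Move 5: B@(4,0) -> caps B=0 W=0
Move 6: W@(0,1) -> caps B=0 W=0
Move 7: B@(3,1) -> caps B=1 W=0
Move 8: W@(3,3) -> caps B=1 W=0

Answer: .W..W
B....
.....
.B.W.
B.B..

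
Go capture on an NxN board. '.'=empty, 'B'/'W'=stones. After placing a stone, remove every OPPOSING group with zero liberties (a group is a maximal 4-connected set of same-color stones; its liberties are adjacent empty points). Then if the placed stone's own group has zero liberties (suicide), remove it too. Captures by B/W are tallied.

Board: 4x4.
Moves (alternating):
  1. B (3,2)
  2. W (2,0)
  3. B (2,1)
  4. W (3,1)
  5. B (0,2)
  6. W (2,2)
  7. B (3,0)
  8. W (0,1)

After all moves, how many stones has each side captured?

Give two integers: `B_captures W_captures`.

Answer: 1 0

Derivation:
Move 1: B@(3,2) -> caps B=0 W=0
Move 2: W@(2,0) -> caps B=0 W=0
Move 3: B@(2,1) -> caps B=0 W=0
Move 4: W@(3,1) -> caps B=0 W=0
Move 5: B@(0,2) -> caps B=0 W=0
Move 6: W@(2,2) -> caps B=0 W=0
Move 7: B@(3,0) -> caps B=1 W=0
Move 8: W@(0,1) -> caps B=1 W=0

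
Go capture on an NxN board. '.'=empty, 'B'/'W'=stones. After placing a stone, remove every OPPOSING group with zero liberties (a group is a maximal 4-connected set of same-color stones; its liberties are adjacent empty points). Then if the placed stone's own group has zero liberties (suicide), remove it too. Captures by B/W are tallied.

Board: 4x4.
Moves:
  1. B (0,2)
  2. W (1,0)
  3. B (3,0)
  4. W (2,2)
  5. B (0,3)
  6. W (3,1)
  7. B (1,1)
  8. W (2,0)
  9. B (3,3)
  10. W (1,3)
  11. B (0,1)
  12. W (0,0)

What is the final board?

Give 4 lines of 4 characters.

Move 1: B@(0,2) -> caps B=0 W=0
Move 2: W@(1,0) -> caps B=0 W=0
Move 3: B@(3,0) -> caps B=0 W=0
Move 4: W@(2,2) -> caps B=0 W=0
Move 5: B@(0,3) -> caps B=0 W=0
Move 6: W@(3,1) -> caps B=0 W=0
Move 7: B@(1,1) -> caps B=0 W=0
Move 8: W@(2,0) -> caps B=0 W=1
Move 9: B@(3,3) -> caps B=0 W=1
Move 10: W@(1,3) -> caps B=0 W=1
Move 11: B@(0,1) -> caps B=0 W=1
Move 12: W@(0,0) -> caps B=0 W=1

Answer: WBBB
WB.W
W.W.
.W.B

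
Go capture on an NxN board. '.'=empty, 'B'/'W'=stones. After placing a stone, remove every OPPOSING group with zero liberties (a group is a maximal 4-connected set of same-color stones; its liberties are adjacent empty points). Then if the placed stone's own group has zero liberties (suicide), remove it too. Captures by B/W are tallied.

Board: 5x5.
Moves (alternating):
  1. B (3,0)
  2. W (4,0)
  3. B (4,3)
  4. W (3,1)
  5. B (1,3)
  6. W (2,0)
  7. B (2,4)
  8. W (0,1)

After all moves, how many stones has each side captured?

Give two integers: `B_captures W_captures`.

Move 1: B@(3,0) -> caps B=0 W=0
Move 2: W@(4,0) -> caps B=0 W=0
Move 3: B@(4,3) -> caps B=0 W=0
Move 4: W@(3,1) -> caps B=0 W=0
Move 5: B@(1,3) -> caps B=0 W=0
Move 6: W@(2,0) -> caps B=0 W=1
Move 7: B@(2,4) -> caps B=0 W=1
Move 8: W@(0,1) -> caps B=0 W=1

Answer: 0 1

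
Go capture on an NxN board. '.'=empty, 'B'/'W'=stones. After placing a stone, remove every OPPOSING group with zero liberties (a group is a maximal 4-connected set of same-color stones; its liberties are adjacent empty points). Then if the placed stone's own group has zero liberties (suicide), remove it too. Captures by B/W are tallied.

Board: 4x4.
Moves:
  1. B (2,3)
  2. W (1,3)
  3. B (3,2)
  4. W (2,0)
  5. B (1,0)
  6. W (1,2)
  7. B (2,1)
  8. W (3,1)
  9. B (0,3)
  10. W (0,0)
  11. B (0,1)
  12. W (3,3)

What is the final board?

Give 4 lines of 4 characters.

Answer: .B.B
B.WW
WB.B
.WB.

Derivation:
Move 1: B@(2,3) -> caps B=0 W=0
Move 2: W@(1,3) -> caps B=0 W=0
Move 3: B@(3,2) -> caps B=0 W=0
Move 4: W@(2,0) -> caps B=0 W=0
Move 5: B@(1,0) -> caps B=0 W=0
Move 6: W@(1,2) -> caps B=0 W=0
Move 7: B@(2,1) -> caps B=0 W=0
Move 8: W@(3,1) -> caps B=0 W=0
Move 9: B@(0,3) -> caps B=0 W=0
Move 10: W@(0,0) -> caps B=0 W=0
Move 11: B@(0,1) -> caps B=1 W=0
Move 12: W@(3,3) -> caps B=1 W=0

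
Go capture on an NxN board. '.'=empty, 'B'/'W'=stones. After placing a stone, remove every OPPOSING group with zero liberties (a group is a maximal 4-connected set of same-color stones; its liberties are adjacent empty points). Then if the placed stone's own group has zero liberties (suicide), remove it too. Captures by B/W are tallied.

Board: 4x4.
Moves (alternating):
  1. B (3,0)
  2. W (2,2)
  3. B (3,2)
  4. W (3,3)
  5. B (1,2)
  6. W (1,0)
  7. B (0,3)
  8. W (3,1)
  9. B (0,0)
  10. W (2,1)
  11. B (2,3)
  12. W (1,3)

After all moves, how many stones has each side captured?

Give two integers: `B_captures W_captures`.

Move 1: B@(3,0) -> caps B=0 W=0
Move 2: W@(2,2) -> caps B=0 W=0
Move 3: B@(3,2) -> caps B=0 W=0
Move 4: W@(3,3) -> caps B=0 W=0
Move 5: B@(1,2) -> caps B=0 W=0
Move 6: W@(1,0) -> caps B=0 W=0
Move 7: B@(0,3) -> caps B=0 W=0
Move 8: W@(3,1) -> caps B=0 W=1
Move 9: B@(0,0) -> caps B=0 W=1
Move 10: W@(2,1) -> caps B=0 W=1
Move 11: B@(2,3) -> caps B=0 W=1
Move 12: W@(1,3) -> caps B=0 W=2

Answer: 0 2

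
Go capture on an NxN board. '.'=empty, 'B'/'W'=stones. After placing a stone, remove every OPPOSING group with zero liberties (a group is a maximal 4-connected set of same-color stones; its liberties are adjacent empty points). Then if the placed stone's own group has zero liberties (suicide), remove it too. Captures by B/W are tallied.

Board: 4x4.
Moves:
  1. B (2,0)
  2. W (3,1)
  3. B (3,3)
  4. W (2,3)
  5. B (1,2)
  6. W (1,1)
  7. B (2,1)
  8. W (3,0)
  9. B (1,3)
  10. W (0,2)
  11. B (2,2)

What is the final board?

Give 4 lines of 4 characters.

Answer: ..W.
.WBB
BBB.
WW.B

Derivation:
Move 1: B@(2,0) -> caps B=0 W=0
Move 2: W@(3,1) -> caps B=0 W=0
Move 3: B@(3,3) -> caps B=0 W=0
Move 4: W@(2,3) -> caps B=0 W=0
Move 5: B@(1,2) -> caps B=0 W=0
Move 6: W@(1,1) -> caps B=0 W=0
Move 7: B@(2,1) -> caps B=0 W=0
Move 8: W@(3,0) -> caps B=0 W=0
Move 9: B@(1,3) -> caps B=0 W=0
Move 10: W@(0,2) -> caps B=0 W=0
Move 11: B@(2,2) -> caps B=1 W=0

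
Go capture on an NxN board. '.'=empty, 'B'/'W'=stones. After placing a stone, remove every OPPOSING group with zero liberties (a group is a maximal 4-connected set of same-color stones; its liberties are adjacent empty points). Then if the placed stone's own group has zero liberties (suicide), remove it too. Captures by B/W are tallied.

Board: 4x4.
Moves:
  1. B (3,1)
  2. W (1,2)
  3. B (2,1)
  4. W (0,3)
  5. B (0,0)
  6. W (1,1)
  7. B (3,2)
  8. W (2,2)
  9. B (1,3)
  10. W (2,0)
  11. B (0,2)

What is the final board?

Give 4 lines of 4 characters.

Move 1: B@(3,1) -> caps B=0 W=0
Move 2: W@(1,2) -> caps B=0 W=0
Move 3: B@(2,1) -> caps B=0 W=0
Move 4: W@(0,3) -> caps B=0 W=0
Move 5: B@(0,0) -> caps B=0 W=0
Move 6: W@(1,1) -> caps B=0 W=0
Move 7: B@(3,2) -> caps B=0 W=0
Move 8: W@(2,2) -> caps B=0 W=0
Move 9: B@(1,3) -> caps B=0 W=0
Move 10: W@(2,0) -> caps B=0 W=0
Move 11: B@(0,2) -> caps B=1 W=0

Answer: B.B.
.WWB
WBW.
.BB.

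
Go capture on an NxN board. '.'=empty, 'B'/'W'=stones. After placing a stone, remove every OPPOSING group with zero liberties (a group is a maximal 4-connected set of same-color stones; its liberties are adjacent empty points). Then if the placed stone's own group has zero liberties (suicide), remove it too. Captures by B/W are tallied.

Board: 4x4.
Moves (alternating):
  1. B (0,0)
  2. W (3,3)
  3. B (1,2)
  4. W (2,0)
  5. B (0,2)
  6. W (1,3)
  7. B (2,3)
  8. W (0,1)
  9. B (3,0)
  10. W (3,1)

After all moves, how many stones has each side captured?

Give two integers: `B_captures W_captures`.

Answer: 0 1

Derivation:
Move 1: B@(0,0) -> caps B=0 W=0
Move 2: W@(3,3) -> caps B=0 W=0
Move 3: B@(1,2) -> caps B=0 W=0
Move 4: W@(2,0) -> caps B=0 W=0
Move 5: B@(0,2) -> caps B=0 W=0
Move 6: W@(1,3) -> caps B=0 W=0
Move 7: B@(2,3) -> caps B=0 W=0
Move 8: W@(0,1) -> caps B=0 W=0
Move 9: B@(3,0) -> caps B=0 W=0
Move 10: W@(3,1) -> caps B=0 W=1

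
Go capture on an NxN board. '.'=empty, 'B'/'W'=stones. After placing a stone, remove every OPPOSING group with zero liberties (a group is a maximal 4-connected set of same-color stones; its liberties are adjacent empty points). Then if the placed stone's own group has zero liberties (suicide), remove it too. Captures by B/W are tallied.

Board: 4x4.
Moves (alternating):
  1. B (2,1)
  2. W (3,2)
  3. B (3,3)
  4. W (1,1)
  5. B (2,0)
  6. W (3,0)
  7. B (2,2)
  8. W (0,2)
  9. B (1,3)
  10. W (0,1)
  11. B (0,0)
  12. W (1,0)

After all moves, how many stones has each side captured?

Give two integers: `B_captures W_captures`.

Move 1: B@(2,1) -> caps B=0 W=0
Move 2: W@(3,2) -> caps B=0 W=0
Move 3: B@(3,3) -> caps B=0 W=0
Move 4: W@(1,1) -> caps B=0 W=0
Move 5: B@(2,0) -> caps B=0 W=0
Move 6: W@(3,0) -> caps B=0 W=0
Move 7: B@(2,2) -> caps B=0 W=0
Move 8: W@(0,2) -> caps B=0 W=0
Move 9: B@(1,3) -> caps B=0 W=0
Move 10: W@(0,1) -> caps B=0 W=0
Move 11: B@(0,0) -> caps B=0 W=0
Move 12: W@(1,0) -> caps B=0 W=1

Answer: 0 1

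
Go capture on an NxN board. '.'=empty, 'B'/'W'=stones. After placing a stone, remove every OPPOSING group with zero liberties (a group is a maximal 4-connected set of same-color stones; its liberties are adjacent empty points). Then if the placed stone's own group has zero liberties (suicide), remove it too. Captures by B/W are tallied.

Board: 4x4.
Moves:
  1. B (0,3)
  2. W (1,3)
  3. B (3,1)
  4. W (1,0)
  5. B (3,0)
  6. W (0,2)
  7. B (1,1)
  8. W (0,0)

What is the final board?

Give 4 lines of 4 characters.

Answer: W.W.
WB.W
....
BB..

Derivation:
Move 1: B@(0,3) -> caps B=0 W=0
Move 2: W@(1,3) -> caps B=0 W=0
Move 3: B@(3,1) -> caps B=0 W=0
Move 4: W@(1,0) -> caps B=0 W=0
Move 5: B@(3,0) -> caps B=0 W=0
Move 6: W@(0,2) -> caps B=0 W=1
Move 7: B@(1,1) -> caps B=0 W=1
Move 8: W@(0,0) -> caps B=0 W=1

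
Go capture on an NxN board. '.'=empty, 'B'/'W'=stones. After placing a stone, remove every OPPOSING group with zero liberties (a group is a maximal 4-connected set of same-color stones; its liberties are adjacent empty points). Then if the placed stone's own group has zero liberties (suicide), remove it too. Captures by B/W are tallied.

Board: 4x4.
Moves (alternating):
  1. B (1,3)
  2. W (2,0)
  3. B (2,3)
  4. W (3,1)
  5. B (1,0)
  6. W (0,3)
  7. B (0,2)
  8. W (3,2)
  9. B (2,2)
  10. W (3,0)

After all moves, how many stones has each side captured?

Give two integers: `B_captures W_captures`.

Move 1: B@(1,3) -> caps B=0 W=0
Move 2: W@(2,0) -> caps B=0 W=0
Move 3: B@(2,3) -> caps B=0 W=0
Move 4: W@(3,1) -> caps B=0 W=0
Move 5: B@(1,0) -> caps B=0 W=0
Move 6: W@(0,3) -> caps B=0 W=0
Move 7: B@(0,2) -> caps B=1 W=0
Move 8: W@(3,2) -> caps B=1 W=0
Move 9: B@(2,2) -> caps B=1 W=0
Move 10: W@(3,0) -> caps B=1 W=0

Answer: 1 0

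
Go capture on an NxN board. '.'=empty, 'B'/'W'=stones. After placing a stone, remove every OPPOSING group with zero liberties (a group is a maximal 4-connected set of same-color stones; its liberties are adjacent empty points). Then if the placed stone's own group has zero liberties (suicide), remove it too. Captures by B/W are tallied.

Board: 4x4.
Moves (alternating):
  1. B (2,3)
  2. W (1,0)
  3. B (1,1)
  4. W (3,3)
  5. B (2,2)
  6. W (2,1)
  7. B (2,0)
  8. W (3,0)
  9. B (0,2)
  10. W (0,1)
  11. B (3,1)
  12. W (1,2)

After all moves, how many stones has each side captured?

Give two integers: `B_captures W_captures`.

Move 1: B@(2,3) -> caps B=0 W=0
Move 2: W@(1,0) -> caps B=0 W=0
Move 3: B@(1,1) -> caps B=0 W=0
Move 4: W@(3,3) -> caps B=0 W=0
Move 5: B@(2,2) -> caps B=0 W=0
Move 6: W@(2,1) -> caps B=0 W=0
Move 7: B@(2,0) -> caps B=0 W=0
Move 8: W@(3,0) -> caps B=0 W=1
Move 9: B@(0,2) -> caps B=0 W=1
Move 10: W@(0,1) -> caps B=0 W=1
Move 11: B@(3,1) -> caps B=0 W=1
Move 12: W@(1,2) -> caps B=0 W=2

Answer: 0 2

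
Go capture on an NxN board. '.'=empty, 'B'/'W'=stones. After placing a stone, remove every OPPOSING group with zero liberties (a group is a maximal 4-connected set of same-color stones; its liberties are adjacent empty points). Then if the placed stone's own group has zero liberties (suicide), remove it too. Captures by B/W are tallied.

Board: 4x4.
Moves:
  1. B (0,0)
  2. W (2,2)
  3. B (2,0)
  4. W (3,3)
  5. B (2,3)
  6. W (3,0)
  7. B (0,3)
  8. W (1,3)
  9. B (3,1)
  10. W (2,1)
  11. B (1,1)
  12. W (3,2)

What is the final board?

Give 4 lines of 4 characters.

Answer: B..B
.B.W
BWW.
.BWW

Derivation:
Move 1: B@(0,0) -> caps B=0 W=0
Move 2: W@(2,2) -> caps B=0 W=0
Move 3: B@(2,0) -> caps B=0 W=0
Move 4: W@(3,3) -> caps B=0 W=0
Move 5: B@(2,3) -> caps B=0 W=0
Move 6: W@(3,0) -> caps B=0 W=0
Move 7: B@(0,3) -> caps B=0 W=0
Move 8: W@(1,3) -> caps B=0 W=1
Move 9: B@(3,1) -> caps B=1 W=1
Move 10: W@(2,1) -> caps B=1 W=1
Move 11: B@(1,1) -> caps B=1 W=1
Move 12: W@(3,2) -> caps B=1 W=1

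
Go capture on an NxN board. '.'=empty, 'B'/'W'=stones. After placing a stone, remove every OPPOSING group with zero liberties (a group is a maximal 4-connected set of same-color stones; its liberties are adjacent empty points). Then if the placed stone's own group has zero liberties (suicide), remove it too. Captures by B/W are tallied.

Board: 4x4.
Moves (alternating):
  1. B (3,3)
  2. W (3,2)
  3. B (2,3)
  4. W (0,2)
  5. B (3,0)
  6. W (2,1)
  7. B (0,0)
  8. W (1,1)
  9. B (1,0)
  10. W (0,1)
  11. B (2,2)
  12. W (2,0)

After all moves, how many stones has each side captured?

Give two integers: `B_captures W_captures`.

Answer: 0 2

Derivation:
Move 1: B@(3,3) -> caps B=0 W=0
Move 2: W@(3,2) -> caps B=0 W=0
Move 3: B@(2,3) -> caps B=0 W=0
Move 4: W@(0,2) -> caps B=0 W=0
Move 5: B@(3,0) -> caps B=0 W=0
Move 6: W@(2,1) -> caps B=0 W=0
Move 7: B@(0,0) -> caps B=0 W=0
Move 8: W@(1,1) -> caps B=0 W=0
Move 9: B@(1,0) -> caps B=0 W=0
Move 10: W@(0,1) -> caps B=0 W=0
Move 11: B@(2,2) -> caps B=0 W=0
Move 12: W@(2,0) -> caps B=0 W=2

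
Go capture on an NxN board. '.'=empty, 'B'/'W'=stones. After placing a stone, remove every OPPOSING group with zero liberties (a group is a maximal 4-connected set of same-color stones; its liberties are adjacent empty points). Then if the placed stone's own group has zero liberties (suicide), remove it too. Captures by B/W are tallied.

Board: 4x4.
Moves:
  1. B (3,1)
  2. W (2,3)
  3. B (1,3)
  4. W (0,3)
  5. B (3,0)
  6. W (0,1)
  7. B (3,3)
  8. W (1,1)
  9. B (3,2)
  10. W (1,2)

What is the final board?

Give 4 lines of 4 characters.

Move 1: B@(3,1) -> caps B=0 W=0
Move 2: W@(2,3) -> caps B=0 W=0
Move 3: B@(1,3) -> caps B=0 W=0
Move 4: W@(0,3) -> caps B=0 W=0
Move 5: B@(3,0) -> caps B=0 W=0
Move 6: W@(0,1) -> caps B=0 W=0
Move 7: B@(3,3) -> caps B=0 W=0
Move 8: W@(1,1) -> caps B=0 W=0
Move 9: B@(3,2) -> caps B=0 W=0
Move 10: W@(1,2) -> caps B=0 W=1

Answer: .W.W
.WW.
...W
BBBB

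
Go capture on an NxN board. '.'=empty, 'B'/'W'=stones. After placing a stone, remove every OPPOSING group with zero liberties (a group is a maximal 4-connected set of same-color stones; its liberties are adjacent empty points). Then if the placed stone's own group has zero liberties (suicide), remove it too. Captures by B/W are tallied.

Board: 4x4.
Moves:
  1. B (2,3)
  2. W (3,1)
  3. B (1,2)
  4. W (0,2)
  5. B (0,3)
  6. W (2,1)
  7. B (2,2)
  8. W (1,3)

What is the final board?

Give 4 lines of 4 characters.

Answer: ..W.
..BW
.WBB
.W..

Derivation:
Move 1: B@(2,3) -> caps B=0 W=0
Move 2: W@(3,1) -> caps B=0 W=0
Move 3: B@(1,2) -> caps B=0 W=0
Move 4: W@(0,2) -> caps B=0 W=0
Move 5: B@(0,3) -> caps B=0 W=0
Move 6: W@(2,1) -> caps B=0 W=0
Move 7: B@(2,2) -> caps B=0 W=0
Move 8: W@(1,3) -> caps B=0 W=1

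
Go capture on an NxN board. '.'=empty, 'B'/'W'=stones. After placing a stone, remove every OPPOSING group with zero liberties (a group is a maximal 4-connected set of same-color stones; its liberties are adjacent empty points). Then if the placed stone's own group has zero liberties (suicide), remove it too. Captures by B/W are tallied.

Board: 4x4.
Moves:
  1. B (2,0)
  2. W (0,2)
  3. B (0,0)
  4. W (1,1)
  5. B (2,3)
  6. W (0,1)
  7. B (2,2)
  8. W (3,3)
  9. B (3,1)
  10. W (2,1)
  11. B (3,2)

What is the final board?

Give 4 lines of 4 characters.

Move 1: B@(2,0) -> caps B=0 W=0
Move 2: W@(0,2) -> caps B=0 W=0
Move 3: B@(0,0) -> caps B=0 W=0
Move 4: W@(1,1) -> caps B=0 W=0
Move 5: B@(2,3) -> caps B=0 W=0
Move 6: W@(0,1) -> caps B=0 W=0
Move 7: B@(2,2) -> caps B=0 W=0
Move 8: W@(3,3) -> caps B=0 W=0
Move 9: B@(3,1) -> caps B=0 W=0
Move 10: W@(2,1) -> caps B=0 W=0
Move 11: B@(3,2) -> caps B=1 W=0

Answer: BWW.
.W..
BWBB
.BB.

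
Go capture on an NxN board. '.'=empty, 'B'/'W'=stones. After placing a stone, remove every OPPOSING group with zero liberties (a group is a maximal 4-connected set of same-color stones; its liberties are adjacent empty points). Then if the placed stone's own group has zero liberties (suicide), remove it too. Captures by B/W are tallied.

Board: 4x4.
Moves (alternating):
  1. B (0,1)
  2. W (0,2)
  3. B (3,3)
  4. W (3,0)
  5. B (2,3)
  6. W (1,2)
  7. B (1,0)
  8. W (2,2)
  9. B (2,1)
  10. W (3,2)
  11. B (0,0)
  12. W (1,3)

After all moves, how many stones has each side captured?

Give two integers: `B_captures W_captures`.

Move 1: B@(0,1) -> caps B=0 W=0
Move 2: W@(0,2) -> caps B=0 W=0
Move 3: B@(3,3) -> caps B=0 W=0
Move 4: W@(3,0) -> caps B=0 W=0
Move 5: B@(2,3) -> caps B=0 W=0
Move 6: W@(1,2) -> caps B=0 W=0
Move 7: B@(1,0) -> caps B=0 W=0
Move 8: W@(2,2) -> caps B=0 W=0
Move 9: B@(2,1) -> caps B=0 W=0
Move 10: W@(3,2) -> caps B=0 W=0
Move 11: B@(0,0) -> caps B=0 W=0
Move 12: W@(1,3) -> caps B=0 W=2

Answer: 0 2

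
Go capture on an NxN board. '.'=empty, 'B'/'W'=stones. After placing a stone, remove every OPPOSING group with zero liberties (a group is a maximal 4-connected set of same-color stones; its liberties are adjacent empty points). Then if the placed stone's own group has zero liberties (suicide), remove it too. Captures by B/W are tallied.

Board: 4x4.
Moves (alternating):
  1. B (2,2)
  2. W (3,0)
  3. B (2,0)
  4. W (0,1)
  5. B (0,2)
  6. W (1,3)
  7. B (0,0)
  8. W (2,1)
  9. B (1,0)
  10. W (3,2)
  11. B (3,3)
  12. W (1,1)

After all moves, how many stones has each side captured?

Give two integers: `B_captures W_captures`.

Move 1: B@(2,2) -> caps B=0 W=0
Move 2: W@(3,0) -> caps B=0 W=0
Move 3: B@(2,0) -> caps B=0 W=0
Move 4: W@(0,1) -> caps B=0 W=0
Move 5: B@(0,2) -> caps B=0 W=0
Move 6: W@(1,3) -> caps B=0 W=0
Move 7: B@(0,0) -> caps B=0 W=0
Move 8: W@(2,1) -> caps B=0 W=0
Move 9: B@(1,0) -> caps B=0 W=0
Move 10: W@(3,2) -> caps B=0 W=0
Move 11: B@(3,3) -> caps B=0 W=0
Move 12: W@(1,1) -> caps B=0 W=3

Answer: 0 3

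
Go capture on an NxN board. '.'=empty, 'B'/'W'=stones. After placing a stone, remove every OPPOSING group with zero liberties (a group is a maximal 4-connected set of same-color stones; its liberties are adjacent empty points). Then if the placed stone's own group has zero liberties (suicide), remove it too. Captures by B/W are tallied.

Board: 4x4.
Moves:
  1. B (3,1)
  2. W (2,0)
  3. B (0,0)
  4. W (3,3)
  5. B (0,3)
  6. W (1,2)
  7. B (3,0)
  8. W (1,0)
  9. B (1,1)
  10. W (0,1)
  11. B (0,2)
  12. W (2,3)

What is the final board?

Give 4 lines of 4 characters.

Move 1: B@(3,1) -> caps B=0 W=0
Move 2: W@(2,0) -> caps B=0 W=0
Move 3: B@(0,0) -> caps B=0 W=0
Move 4: W@(3,3) -> caps B=0 W=0
Move 5: B@(0,3) -> caps B=0 W=0
Move 6: W@(1,2) -> caps B=0 W=0
Move 7: B@(3,0) -> caps B=0 W=0
Move 8: W@(1,0) -> caps B=0 W=0
Move 9: B@(1,1) -> caps B=0 W=0
Move 10: W@(0,1) -> caps B=0 W=1
Move 11: B@(0,2) -> caps B=0 W=1
Move 12: W@(2,3) -> caps B=0 W=1

Answer: .WBB
WBW.
W..W
BB.W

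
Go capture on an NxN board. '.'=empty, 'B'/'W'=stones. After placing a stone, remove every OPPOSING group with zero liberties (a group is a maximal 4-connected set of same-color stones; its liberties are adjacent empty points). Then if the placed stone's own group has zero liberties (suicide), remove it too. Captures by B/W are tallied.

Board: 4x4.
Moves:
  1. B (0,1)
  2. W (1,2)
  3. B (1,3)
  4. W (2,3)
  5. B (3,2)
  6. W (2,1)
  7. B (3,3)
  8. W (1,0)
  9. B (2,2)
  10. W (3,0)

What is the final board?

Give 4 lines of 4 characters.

Answer: .B..
W.WB
.WB.
W.BB

Derivation:
Move 1: B@(0,1) -> caps B=0 W=0
Move 2: W@(1,2) -> caps B=0 W=0
Move 3: B@(1,3) -> caps B=0 W=0
Move 4: W@(2,3) -> caps B=0 W=0
Move 5: B@(3,2) -> caps B=0 W=0
Move 6: W@(2,1) -> caps B=0 W=0
Move 7: B@(3,3) -> caps B=0 W=0
Move 8: W@(1,0) -> caps B=0 W=0
Move 9: B@(2,2) -> caps B=1 W=0
Move 10: W@(3,0) -> caps B=1 W=0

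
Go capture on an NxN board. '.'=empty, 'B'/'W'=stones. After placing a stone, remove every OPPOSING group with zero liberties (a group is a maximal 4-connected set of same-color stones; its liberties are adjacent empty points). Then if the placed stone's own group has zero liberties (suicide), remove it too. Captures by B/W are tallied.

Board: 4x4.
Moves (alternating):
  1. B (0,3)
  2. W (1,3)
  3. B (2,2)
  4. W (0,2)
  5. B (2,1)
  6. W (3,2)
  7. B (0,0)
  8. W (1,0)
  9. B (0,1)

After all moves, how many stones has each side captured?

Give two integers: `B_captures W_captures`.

Move 1: B@(0,3) -> caps B=0 W=0
Move 2: W@(1,3) -> caps B=0 W=0
Move 3: B@(2,2) -> caps B=0 W=0
Move 4: W@(0,2) -> caps B=0 W=1
Move 5: B@(2,1) -> caps B=0 W=1
Move 6: W@(3,2) -> caps B=0 W=1
Move 7: B@(0,0) -> caps B=0 W=1
Move 8: W@(1,0) -> caps B=0 W=1
Move 9: B@(0,1) -> caps B=0 W=1

Answer: 0 1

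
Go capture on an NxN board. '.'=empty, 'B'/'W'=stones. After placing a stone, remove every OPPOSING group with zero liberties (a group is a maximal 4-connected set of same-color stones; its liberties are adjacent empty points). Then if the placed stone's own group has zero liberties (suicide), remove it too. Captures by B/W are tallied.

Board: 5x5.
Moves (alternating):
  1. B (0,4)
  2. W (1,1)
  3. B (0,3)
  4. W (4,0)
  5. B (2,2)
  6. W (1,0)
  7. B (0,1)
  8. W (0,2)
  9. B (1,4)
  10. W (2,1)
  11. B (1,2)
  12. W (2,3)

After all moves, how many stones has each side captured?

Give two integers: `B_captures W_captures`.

Answer: 1 0

Derivation:
Move 1: B@(0,4) -> caps B=0 W=0
Move 2: W@(1,1) -> caps B=0 W=0
Move 3: B@(0,3) -> caps B=0 W=0
Move 4: W@(4,0) -> caps B=0 W=0
Move 5: B@(2,2) -> caps B=0 W=0
Move 6: W@(1,0) -> caps B=0 W=0
Move 7: B@(0,1) -> caps B=0 W=0
Move 8: W@(0,2) -> caps B=0 W=0
Move 9: B@(1,4) -> caps B=0 W=0
Move 10: W@(2,1) -> caps B=0 W=0
Move 11: B@(1,2) -> caps B=1 W=0
Move 12: W@(2,3) -> caps B=1 W=0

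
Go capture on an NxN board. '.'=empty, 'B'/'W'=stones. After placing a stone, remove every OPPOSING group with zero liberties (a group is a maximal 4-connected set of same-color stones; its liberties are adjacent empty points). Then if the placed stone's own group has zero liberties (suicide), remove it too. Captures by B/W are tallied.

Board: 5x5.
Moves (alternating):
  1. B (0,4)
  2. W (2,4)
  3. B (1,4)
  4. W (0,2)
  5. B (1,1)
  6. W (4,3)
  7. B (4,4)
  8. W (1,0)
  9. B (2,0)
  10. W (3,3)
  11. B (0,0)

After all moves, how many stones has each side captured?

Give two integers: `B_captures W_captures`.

Move 1: B@(0,4) -> caps B=0 W=0
Move 2: W@(2,4) -> caps B=0 W=0
Move 3: B@(1,4) -> caps B=0 W=0
Move 4: W@(0,2) -> caps B=0 W=0
Move 5: B@(1,1) -> caps B=0 W=0
Move 6: W@(4,3) -> caps B=0 W=0
Move 7: B@(4,4) -> caps B=0 W=0
Move 8: W@(1,0) -> caps B=0 W=0
Move 9: B@(2,0) -> caps B=0 W=0
Move 10: W@(3,3) -> caps B=0 W=0
Move 11: B@(0,0) -> caps B=1 W=0

Answer: 1 0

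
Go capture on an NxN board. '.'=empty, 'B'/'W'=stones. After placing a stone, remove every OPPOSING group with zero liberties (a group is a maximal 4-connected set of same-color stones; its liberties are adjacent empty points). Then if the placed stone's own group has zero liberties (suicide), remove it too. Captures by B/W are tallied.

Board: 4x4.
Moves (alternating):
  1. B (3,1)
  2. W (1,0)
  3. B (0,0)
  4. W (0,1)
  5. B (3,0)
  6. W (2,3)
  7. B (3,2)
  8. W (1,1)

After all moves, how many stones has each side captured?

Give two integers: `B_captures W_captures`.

Move 1: B@(3,1) -> caps B=0 W=0
Move 2: W@(1,0) -> caps B=0 W=0
Move 3: B@(0,0) -> caps B=0 W=0
Move 4: W@(0,1) -> caps B=0 W=1
Move 5: B@(3,0) -> caps B=0 W=1
Move 6: W@(2,3) -> caps B=0 W=1
Move 7: B@(3,2) -> caps B=0 W=1
Move 8: W@(1,1) -> caps B=0 W=1

Answer: 0 1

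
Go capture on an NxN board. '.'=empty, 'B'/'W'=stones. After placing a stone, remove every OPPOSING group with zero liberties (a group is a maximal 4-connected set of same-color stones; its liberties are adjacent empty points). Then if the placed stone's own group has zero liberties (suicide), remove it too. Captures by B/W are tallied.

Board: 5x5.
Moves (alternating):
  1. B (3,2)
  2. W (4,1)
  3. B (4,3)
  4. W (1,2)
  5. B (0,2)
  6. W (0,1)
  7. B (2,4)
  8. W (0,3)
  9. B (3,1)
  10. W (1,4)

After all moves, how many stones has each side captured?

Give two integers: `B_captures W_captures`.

Move 1: B@(3,2) -> caps B=0 W=0
Move 2: W@(4,1) -> caps B=0 W=0
Move 3: B@(4,3) -> caps B=0 W=0
Move 4: W@(1,2) -> caps B=0 W=0
Move 5: B@(0,2) -> caps B=0 W=0
Move 6: W@(0,1) -> caps B=0 W=0
Move 7: B@(2,4) -> caps B=0 W=0
Move 8: W@(0,3) -> caps B=0 W=1
Move 9: B@(3,1) -> caps B=0 W=1
Move 10: W@(1,4) -> caps B=0 W=1

Answer: 0 1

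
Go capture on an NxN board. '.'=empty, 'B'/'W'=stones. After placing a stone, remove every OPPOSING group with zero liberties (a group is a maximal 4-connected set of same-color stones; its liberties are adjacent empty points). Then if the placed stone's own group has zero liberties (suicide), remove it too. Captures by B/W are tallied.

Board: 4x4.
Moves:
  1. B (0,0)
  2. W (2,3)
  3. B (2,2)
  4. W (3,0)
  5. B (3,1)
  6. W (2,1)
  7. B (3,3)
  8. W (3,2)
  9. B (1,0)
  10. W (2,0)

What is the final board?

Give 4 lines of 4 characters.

Answer: B...
B...
WWBW
W.W.

Derivation:
Move 1: B@(0,0) -> caps B=0 W=0
Move 2: W@(2,3) -> caps B=0 W=0
Move 3: B@(2,2) -> caps B=0 W=0
Move 4: W@(3,0) -> caps B=0 W=0
Move 5: B@(3,1) -> caps B=0 W=0
Move 6: W@(2,1) -> caps B=0 W=0
Move 7: B@(3,3) -> caps B=0 W=0
Move 8: W@(3,2) -> caps B=0 W=2
Move 9: B@(1,0) -> caps B=0 W=2
Move 10: W@(2,0) -> caps B=0 W=2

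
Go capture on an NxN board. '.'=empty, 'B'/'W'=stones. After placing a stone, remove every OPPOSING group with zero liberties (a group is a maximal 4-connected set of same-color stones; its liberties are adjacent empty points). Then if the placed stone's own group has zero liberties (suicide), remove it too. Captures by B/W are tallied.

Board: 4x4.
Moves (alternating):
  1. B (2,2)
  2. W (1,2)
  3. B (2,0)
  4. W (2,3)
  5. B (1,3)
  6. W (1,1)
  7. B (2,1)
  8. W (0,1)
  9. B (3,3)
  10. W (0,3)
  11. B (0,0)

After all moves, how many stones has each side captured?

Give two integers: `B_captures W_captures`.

Answer: 1 0

Derivation:
Move 1: B@(2,2) -> caps B=0 W=0
Move 2: W@(1,2) -> caps B=0 W=0
Move 3: B@(2,0) -> caps B=0 W=0
Move 4: W@(2,3) -> caps B=0 W=0
Move 5: B@(1,3) -> caps B=0 W=0
Move 6: W@(1,1) -> caps B=0 W=0
Move 7: B@(2,1) -> caps B=0 W=0
Move 8: W@(0,1) -> caps B=0 W=0
Move 9: B@(3,3) -> caps B=1 W=0
Move 10: W@(0,3) -> caps B=1 W=0
Move 11: B@(0,0) -> caps B=1 W=0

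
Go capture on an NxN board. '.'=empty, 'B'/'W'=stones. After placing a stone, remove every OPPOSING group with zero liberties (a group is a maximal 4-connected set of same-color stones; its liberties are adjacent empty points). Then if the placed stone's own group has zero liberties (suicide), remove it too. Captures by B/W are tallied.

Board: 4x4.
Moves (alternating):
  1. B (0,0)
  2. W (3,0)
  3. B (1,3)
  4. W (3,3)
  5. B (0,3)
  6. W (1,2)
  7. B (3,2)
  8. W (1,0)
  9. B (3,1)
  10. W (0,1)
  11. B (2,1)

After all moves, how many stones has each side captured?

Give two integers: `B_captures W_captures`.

Move 1: B@(0,0) -> caps B=0 W=0
Move 2: W@(3,0) -> caps B=0 W=0
Move 3: B@(1,3) -> caps B=0 W=0
Move 4: W@(3,3) -> caps B=0 W=0
Move 5: B@(0,3) -> caps B=0 W=0
Move 6: W@(1,2) -> caps B=0 W=0
Move 7: B@(3,2) -> caps B=0 W=0
Move 8: W@(1,0) -> caps B=0 W=0
Move 9: B@(3,1) -> caps B=0 W=0
Move 10: W@(0,1) -> caps B=0 W=1
Move 11: B@(2,1) -> caps B=0 W=1

Answer: 0 1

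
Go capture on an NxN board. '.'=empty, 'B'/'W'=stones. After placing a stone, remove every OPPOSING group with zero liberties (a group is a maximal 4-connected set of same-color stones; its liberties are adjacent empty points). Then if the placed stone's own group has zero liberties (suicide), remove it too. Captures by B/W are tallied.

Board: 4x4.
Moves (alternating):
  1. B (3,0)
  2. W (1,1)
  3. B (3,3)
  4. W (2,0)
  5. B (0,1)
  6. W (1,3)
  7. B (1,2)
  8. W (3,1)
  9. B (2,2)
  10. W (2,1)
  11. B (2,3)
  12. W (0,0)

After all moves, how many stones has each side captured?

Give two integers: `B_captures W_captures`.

Answer: 0 1

Derivation:
Move 1: B@(3,0) -> caps B=0 W=0
Move 2: W@(1,1) -> caps B=0 W=0
Move 3: B@(3,3) -> caps B=0 W=0
Move 4: W@(2,0) -> caps B=0 W=0
Move 5: B@(0,1) -> caps B=0 W=0
Move 6: W@(1,3) -> caps B=0 W=0
Move 7: B@(1,2) -> caps B=0 W=0
Move 8: W@(3,1) -> caps B=0 W=1
Move 9: B@(2,2) -> caps B=0 W=1
Move 10: W@(2,1) -> caps B=0 W=1
Move 11: B@(2,3) -> caps B=0 W=1
Move 12: W@(0,0) -> caps B=0 W=1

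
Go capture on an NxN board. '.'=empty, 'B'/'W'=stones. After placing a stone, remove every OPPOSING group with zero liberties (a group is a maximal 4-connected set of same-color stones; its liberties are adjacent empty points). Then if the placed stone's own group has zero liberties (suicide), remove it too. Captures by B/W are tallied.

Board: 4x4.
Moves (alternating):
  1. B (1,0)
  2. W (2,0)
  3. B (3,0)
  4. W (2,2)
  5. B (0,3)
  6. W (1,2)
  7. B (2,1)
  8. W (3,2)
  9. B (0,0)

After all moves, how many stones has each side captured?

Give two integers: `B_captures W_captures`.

Answer: 1 0

Derivation:
Move 1: B@(1,0) -> caps B=0 W=0
Move 2: W@(2,0) -> caps B=0 W=0
Move 3: B@(3,0) -> caps B=0 W=0
Move 4: W@(2,2) -> caps B=0 W=0
Move 5: B@(0,3) -> caps B=0 W=0
Move 6: W@(1,2) -> caps B=0 W=0
Move 7: B@(2,1) -> caps B=1 W=0
Move 8: W@(3,2) -> caps B=1 W=0
Move 9: B@(0,0) -> caps B=1 W=0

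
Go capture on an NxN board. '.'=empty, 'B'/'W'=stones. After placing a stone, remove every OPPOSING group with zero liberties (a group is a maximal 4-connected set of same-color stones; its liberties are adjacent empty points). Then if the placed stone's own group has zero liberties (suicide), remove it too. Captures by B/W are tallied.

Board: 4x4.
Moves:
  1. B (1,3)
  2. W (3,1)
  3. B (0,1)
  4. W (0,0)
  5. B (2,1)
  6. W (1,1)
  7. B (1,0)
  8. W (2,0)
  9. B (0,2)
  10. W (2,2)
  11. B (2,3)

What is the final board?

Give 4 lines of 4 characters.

Move 1: B@(1,3) -> caps B=0 W=0
Move 2: W@(3,1) -> caps B=0 W=0
Move 3: B@(0,1) -> caps B=0 W=0
Move 4: W@(0,0) -> caps B=0 W=0
Move 5: B@(2,1) -> caps B=0 W=0
Move 6: W@(1,1) -> caps B=0 W=0
Move 7: B@(1,0) -> caps B=1 W=0
Move 8: W@(2,0) -> caps B=1 W=0
Move 9: B@(0,2) -> caps B=1 W=0
Move 10: W@(2,2) -> caps B=1 W=1
Move 11: B@(2,3) -> caps B=1 W=1

Answer: .BB.
BW.B
W.WB
.W..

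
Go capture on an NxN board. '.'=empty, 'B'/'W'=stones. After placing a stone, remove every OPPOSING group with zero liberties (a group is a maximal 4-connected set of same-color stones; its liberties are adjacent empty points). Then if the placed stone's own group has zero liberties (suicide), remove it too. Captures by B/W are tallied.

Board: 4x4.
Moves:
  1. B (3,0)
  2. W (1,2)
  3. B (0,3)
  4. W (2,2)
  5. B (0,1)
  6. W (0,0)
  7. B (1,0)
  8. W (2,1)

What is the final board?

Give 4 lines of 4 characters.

Answer: .B.B
B.W.
.WW.
B...

Derivation:
Move 1: B@(3,0) -> caps B=0 W=0
Move 2: W@(1,2) -> caps B=0 W=0
Move 3: B@(0,3) -> caps B=0 W=0
Move 4: W@(2,2) -> caps B=0 W=0
Move 5: B@(0,1) -> caps B=0 W=0
Move 6: W@(0,0) -> caps B=0 W=0
Move 7: B@(1,0) -> caps B=1 W=0
Move 8: W@(2,1) -> caps B=1 W=0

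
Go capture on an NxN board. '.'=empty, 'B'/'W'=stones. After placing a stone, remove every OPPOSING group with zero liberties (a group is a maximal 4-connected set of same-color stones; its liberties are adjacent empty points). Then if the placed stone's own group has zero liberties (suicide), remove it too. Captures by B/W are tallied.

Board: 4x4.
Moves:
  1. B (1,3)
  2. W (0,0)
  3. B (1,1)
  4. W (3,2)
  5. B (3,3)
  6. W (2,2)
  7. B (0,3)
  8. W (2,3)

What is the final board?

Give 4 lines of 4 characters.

Move 1: B@(1,3) -> caps B=0 W=0
Move 2: W@(0,0) -> caps B=0 W=0
Move 3: B@(1,1) -> caps B=0 W=0
Move 4: W@(3,2) -> caps B=0 W=0
Move 5: B@(3,3) -> caps B=0 W=0
Move 6: W@(2,2) -> caps B=0 W=0
Move 7: B@(0,3) -> caps B=0 W=0
Move 8: W@(2,3) -> caps B=0 W=1

Answer: W..B
.B.B
..WW
..W.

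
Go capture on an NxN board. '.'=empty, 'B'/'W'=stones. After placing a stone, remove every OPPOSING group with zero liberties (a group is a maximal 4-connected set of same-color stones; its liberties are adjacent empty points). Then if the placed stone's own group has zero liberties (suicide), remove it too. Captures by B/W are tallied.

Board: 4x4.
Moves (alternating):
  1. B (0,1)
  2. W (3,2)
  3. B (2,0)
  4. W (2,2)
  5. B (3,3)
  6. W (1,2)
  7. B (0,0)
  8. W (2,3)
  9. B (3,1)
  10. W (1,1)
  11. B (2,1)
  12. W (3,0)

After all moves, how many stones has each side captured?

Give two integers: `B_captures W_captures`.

Move 1: B@(0,1) -> caps B=0 W=0
Move 2: W@(3,2) -> caps B=0 W=0
Move 3: B@(2,0) -> caps B=0 W=0
Move 4: W@(2,2) -> caps B=0 W=0
Move 5: B@(3,3) -> caps B=0 W=0
Move 6: W@(1,2) -> caps B=0 W=0
Move 7: B@(0,0) -> caps B=0 W=0
Move 8: W@(2,3) -> caps B=0 W=1
Move 9: B@(3,1) -> caps B=0 W=1
Move 10: W@(1,1) -> caps B=0 W=1
Move 11: B@(2,1) -> caps B=0 W=1
Move 12: W@(3,0) -> caps B=0 W=1

Answer: 0 1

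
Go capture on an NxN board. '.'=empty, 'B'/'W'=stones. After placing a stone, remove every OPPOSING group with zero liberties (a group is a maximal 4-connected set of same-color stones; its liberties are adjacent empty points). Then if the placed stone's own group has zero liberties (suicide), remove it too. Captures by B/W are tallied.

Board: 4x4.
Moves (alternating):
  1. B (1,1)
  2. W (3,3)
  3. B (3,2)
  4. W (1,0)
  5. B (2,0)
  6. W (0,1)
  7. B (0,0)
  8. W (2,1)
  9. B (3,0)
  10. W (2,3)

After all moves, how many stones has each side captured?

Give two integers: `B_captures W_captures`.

Answer: 1 0

Derivation:
Move 1: B@(1,1) -> caps B=0 W=0
Move 2: W@(3,3) -> caps B=0 W=0
Move 3: B@(3,2) -> caps B=0 W=0
Move 4: W@(1,0) -> caps B=0 W=0
Move 5: B@(2,0) -> caps B=0 W=0
Move 6: W@(0,1) -> caps B=0 W=0
Move 7: B@(0,0) -> caps B=1 W=0
Move 8: W@(2,1) -> caps B=1 W=0
Move 9: B@(3,0) -> caps B=1 W=0
Move 10: W@(2,3) -> caps B=1 W=0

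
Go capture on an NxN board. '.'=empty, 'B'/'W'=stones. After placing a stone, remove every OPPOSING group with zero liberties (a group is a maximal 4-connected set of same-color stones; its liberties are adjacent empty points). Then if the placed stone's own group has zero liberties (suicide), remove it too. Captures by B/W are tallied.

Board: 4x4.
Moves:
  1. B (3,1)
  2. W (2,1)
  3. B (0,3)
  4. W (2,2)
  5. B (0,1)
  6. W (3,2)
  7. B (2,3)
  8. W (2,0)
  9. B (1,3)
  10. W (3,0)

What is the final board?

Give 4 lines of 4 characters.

Answer: .B.B
...B
WWWB
W.W.

Derivation:
Move 1: B@(3,1) -> caps B=0 W=0
Move 2: W@(2,1) -> caps B=0 W=0
Move 3: B@(0,3) -> caps B=0 W=0
Move 4: W@(2,2) -> caps B=0 W=0
Move 5: B@(0,1) -> caps B=0 W=0
Move 6: W@(3,2) -> caps B=0 W=0
Move 7: B@(2,3) -> caps B=0 W=0
Move 8: W@(2,0) -> caps B=0 W=0
Move 9: B@(1,3) -> caps B=0 W=0
Move 10: W@(3,0) -> caps B=0 W=1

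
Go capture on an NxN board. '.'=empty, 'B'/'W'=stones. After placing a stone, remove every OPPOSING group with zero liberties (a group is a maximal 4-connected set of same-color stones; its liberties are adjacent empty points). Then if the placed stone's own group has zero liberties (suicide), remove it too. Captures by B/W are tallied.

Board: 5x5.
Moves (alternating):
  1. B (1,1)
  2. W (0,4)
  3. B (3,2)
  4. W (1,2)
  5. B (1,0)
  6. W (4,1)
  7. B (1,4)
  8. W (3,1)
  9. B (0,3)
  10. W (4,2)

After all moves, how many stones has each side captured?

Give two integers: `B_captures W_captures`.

Answer: 1 0

Derivation:
Move 1: B@(1,1) -> caps B=0 W=0
Move 2: W@(0,4) -> caps B=0 W=0
Move 3: B@(3,2) -> caps B=0 W=0
Move 4: W@(1,2) -> caps B=0 W=0
Move 5: B@(1,0) -> caps B=0 W=0
Move 6: W@(4,1) -> caps B=0 W=0
Move 7: B@(1,4) -> caps B=0 W=0
Move 8: W@(3,1) -> caps B=0 W=0
Move 9: B@(0,3) -> caps B=1 W=0
Move 10: W@(4,2) -> caps B=1 W=0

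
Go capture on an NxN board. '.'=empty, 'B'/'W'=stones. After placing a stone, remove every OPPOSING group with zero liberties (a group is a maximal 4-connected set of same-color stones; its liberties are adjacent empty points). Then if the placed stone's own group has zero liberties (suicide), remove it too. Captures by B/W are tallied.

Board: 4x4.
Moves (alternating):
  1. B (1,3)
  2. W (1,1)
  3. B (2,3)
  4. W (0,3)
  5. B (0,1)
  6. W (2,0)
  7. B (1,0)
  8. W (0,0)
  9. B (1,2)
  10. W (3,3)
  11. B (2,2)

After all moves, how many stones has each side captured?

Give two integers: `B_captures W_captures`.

Move 1: B@(1,3) -> caps B=0 W=0
Move 2: W@(1,1) -> caps B=0 W=0
Move 3: B@(2,3) -> caps B=0 W=0
Move 4: W@(0,3) -> caps B=0 W=0
Move 5: B@(0,1) -> caps B=0 W=0
Move 6: W@(2,0) -> caps B=0 W=0
Move 7: B@(1,0) -> caps B=0 W=0
Move 8: W@(0,0) -> caps B=0 W=1
Move 9: B@(1,2) -> caps B=0 W=1
Move 10: W@(3,3) -> caps B=0 W=1
Move 11: B@(2,2) -> caps B=0 W=1

Answer: 0 1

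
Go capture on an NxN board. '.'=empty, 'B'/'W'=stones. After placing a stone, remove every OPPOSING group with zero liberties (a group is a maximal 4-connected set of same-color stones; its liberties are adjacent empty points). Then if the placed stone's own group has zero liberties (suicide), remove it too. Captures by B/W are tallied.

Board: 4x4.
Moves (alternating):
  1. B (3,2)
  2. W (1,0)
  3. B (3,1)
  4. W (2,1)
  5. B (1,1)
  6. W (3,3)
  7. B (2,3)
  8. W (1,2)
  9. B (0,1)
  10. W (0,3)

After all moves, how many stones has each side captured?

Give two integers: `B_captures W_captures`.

Answer: 1 0

Derivation:
Move 1: B@(3,2) -> caps B=0 W=0
Move 2: W@(1,0) -> caps B=0 W=0
Move 3: B@(3,1) -> caps B=0 W=0
Move 4: W@(2,1) -> caps B=0 W=0
Move 5: B@(1,1) -> caps B=0 W=0
Move 6: W@(3,3) -> caps B=0 W=0
Move 7: B@(2,3) -> caps B=1 W=0
Move 8: W@(1,2) -> caps B=1 W=0
Move 9: B@(0,1) -> caps B=1 W=0
Move 10: W@(0,3) -> caps B=1 W=0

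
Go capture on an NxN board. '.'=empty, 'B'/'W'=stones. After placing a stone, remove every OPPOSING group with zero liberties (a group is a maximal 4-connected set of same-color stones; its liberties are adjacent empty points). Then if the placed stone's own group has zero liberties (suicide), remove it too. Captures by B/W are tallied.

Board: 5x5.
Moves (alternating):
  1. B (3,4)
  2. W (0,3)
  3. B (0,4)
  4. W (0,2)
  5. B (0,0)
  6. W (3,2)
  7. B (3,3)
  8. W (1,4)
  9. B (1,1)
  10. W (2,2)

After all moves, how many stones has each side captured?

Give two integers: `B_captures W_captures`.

Answer: 0 1

Derivation:
Move 1: B@(3,4) -> caps B=0 W=0
Move 2: W@(0,3) -> caps B=0 W=0
Move 3: B@(0,4) -> caps B=0 W=0
Move 4: W@(0,2) -> caps B=0 W=0
Move 5: B@(0,0) -> caps B=0 W=0
Move 6: W@(3,2) -> caps B=0 W=0
Move 7: B@(3,3) -> caps B=0 W=0
Move 8: W@(1,4) -> caps B=0 W=1
Move 9: B@(1,1) -> caps B=0 W=1
Move 10: W@(2,2) -> caps B=0 W=1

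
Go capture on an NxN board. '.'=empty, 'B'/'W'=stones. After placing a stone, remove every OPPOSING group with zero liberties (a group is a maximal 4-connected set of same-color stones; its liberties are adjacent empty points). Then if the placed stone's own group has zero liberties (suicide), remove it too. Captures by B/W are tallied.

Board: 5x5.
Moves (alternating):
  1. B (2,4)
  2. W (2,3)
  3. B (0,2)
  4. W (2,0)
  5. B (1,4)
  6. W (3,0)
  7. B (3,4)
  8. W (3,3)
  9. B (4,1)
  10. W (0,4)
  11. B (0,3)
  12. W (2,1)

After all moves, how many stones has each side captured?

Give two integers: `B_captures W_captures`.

Answer: 1 0

Derivation:
Move 1: B@(2,4) -> caps B=0 W=0
Move 2: W@(2,3) -> caps B=0 W=0
Move 3: B@(0,2) -> caps B=0 W=0
Move 4: W@(2,0) -> caps B=0 W=0
Move 5: B@(1,4) -> caps B=0 W=0
Move 6: W@(3,0) -> caps B=0 W=0
Move 7: B@(3,4) -> caps B=0 W=0
Move 8: W@(3,3) -> caps B=0 W=0
Move 9: B@(4,1) -> caps B=0 W=0
Move 10: W@(0,4) -> caps B=0 W=0
Move 11: B@(0,3) -> caps B=1 W=0
Move 12: W@(2,1) -> caps B=1 W=0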